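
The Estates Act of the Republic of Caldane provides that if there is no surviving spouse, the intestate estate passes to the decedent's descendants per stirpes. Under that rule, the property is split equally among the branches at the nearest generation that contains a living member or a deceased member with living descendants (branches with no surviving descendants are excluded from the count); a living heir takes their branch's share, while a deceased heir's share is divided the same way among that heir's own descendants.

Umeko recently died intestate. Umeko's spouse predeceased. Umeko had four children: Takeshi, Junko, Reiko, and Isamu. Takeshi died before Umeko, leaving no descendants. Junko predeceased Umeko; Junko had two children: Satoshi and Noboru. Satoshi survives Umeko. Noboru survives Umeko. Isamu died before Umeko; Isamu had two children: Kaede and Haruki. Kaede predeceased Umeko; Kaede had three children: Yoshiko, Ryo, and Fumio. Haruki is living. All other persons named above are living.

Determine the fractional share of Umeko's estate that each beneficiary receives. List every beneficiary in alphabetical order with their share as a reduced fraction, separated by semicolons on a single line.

There is no surviving spouse, so the entire estate passes to Umeko's descendants per stirpes.
Takeshi left no surviving issue, so that branch lapses and is disregarded.
The estate is divided into 3 equal shares of 1/3 among Junko, Reiko, Isamu.
Junko predeceased; the 1/3 allotted to Junko's branch passes to Junko's issue by representation.
The 1/3 is divided into 2 equal shares of 1/6 among Satoshi, Noboru.
Satoshi is living and takes 1/6.
Noboru is living and takes 1/6.
Reiko is living and takes 1/3.
Isamu predeceased; the 1/3 allotted to Isamu's branch passes to Isamu's issue by representation.
The 1/3 is divided into 2 equal shares of 1/6 among Kaede, Haruki.
Kaede predeceased; the 1/6 allotted to Kaede's branch passes to Kaede's issue by representation.
The 1/6 is divided into 3 equal shares of 1/18 among Yoshiko, Ryo, Fumio.
Yoshiko is living and takes 1/18.
Ryo is living and takes 1/18.
Fumio is living and takes 1/18.
Haruki is living and takes 1/6.

Fumio 1/18; Haruki 1/6; Noboru 1/6; Reiko 1/3; Ryo 1/18; Satoshi 1/6; Yoshiko 1/18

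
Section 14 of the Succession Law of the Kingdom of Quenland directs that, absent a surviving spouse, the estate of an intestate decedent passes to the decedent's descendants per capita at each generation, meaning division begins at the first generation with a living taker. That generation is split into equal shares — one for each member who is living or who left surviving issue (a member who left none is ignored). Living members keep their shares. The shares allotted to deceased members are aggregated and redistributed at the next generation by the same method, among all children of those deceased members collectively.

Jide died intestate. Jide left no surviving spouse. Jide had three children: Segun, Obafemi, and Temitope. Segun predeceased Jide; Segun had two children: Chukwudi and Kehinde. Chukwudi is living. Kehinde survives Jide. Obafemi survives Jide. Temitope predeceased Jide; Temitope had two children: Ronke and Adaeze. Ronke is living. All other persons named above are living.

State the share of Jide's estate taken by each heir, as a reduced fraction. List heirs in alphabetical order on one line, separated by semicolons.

Adaeze 1/6; Chukwudi 1/6; Kehinde 1/6; Obafemi 1/3; Ronke 1/6

There is no surviving spouse, so the entire estate passes to Jide's descendants per capita at each generation.
At generation 1 (Segun, Obafemi, Temitope) there are 3 shares of (1)/3 = 1/3 each.
Living: Obafemi — each takes 1/3.
Deceased: Segun and Temitope. Their combined 2/3 is pooled and carried to generation 2.
At generation 2 (Chukwudi, Kehinde, Ronke, Adaeze) there are 4 shares of (2/3)/4 = 1/6 each.
Living: Chukwudi, Kehinde, Ronke, and Adaeze — each takes 1/6.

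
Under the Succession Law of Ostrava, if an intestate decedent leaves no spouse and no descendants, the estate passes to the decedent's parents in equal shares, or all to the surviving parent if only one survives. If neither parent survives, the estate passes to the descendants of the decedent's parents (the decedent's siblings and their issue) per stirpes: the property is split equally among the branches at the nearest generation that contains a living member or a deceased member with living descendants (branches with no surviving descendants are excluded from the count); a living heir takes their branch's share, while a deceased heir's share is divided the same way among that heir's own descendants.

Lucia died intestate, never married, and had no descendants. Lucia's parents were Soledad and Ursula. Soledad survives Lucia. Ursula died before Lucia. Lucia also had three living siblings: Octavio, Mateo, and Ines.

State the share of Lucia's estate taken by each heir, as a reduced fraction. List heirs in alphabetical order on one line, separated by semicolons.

Only one parent, Soledad, survives, so Soledad takes the entire estate. The siblings take nothing because a surviving parent has priority.

Soledad 1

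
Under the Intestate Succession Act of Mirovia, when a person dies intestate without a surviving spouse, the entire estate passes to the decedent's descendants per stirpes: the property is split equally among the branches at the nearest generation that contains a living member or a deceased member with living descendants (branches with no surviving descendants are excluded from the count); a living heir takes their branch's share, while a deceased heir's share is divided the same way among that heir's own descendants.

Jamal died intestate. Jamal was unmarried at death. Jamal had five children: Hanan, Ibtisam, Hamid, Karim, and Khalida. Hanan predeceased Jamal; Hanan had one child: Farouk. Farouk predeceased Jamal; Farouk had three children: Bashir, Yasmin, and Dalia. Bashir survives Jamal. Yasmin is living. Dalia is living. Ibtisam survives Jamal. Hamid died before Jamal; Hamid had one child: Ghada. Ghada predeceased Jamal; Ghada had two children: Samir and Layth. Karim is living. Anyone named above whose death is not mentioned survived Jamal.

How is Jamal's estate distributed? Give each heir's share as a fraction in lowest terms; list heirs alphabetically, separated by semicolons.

Bashir 1/15; Dalia 1/15; Ibtisam 1/5; Karim 1/5; Khalida 1/5; Layth 1/10; Samir 1/10; Yasmin 1/15

There is no surviving spouse, so the entire estate passes to Jamal's descendants per stirpes.
The estate is divided into 5 equal shares of 1/5 among Hanan, Ibtisam, Hamid, Karim, Khalida.
Hanan predeceased; the 1/5 allotted to Hanan's branch passes to Hanan's issue by representation.
Farouk's line is the sole branch at this level, so the full 1/5 passes to Farouk's issue by representation.
The 1/5 is divided into 3 equal shares of 1/15 among Bashir, Yasmin, Dalia.
Bashir is living and takes 1/15.
Yasmin is living and takes 1/15.
Dalia is living and takes 1/15.
Ibtisam is living and takes 1/5.
Hamid predeceased; the 1/5 allotted to Hamid's branch passes to Hamid's issue by representation.
Ghada's line is the sole branch at this level, so the full 1/5 passes to Ghada's issue by representation.
The 1/5 is divided into 2 equal shares of 1/10 among Samir, Layth.
Samir is living and takes 1/10.
Layth is living and takes 1/10.
Karim is living and takes 1/5.
Khalida is living and takes 1/5.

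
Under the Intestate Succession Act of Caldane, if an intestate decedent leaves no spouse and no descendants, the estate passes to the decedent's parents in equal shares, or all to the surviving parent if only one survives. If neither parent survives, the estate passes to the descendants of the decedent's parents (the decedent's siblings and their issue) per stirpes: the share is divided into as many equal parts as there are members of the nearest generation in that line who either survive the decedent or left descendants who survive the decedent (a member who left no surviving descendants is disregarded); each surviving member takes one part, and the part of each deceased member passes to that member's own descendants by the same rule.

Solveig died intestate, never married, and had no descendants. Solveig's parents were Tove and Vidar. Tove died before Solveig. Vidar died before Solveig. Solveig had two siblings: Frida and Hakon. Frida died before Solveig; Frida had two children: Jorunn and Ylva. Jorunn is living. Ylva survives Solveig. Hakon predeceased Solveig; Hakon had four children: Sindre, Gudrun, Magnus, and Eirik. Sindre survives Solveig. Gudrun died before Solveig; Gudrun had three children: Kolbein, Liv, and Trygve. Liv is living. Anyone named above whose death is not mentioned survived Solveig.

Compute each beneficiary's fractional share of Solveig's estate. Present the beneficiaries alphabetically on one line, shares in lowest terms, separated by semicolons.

Neither parent survives and there are no descendants, so the estate passes to Solveig's siblings and their issue per stirpes.
The estate is divided into 2 equal shares of 1/2 among Frida, Hakon.
Frida predeceased; the 1/2 allotted to Frida's branch passes to Frida's issue by representation.
The 1/2 is divided into 2 equal shares of 1/4 among Jorunn, Ylva.
Jorunn is living and takes 1/4.
Ylva is living and takes 1/4.
Hakon predeceased; the 1/2 allotted to Hakon's branch passes to Hakon's issue by representation.
The 1/2 is divided into 4 equal shares of 1/8 among Sindre, Gudrun, Magnus, Eirik.
Sindre is living and takes 1/8.
Gudrun predeceased; the 1/8 allotted to Gudrun's branch passes to Gudrun's issue by representation.
The 1/8 is divided into 3 equal shares of 1/24 among Kolbein, Liv, Trygve.
Kolbein is living and takes 1/24.
Liv is living and takes 1/24.
Trygve is living and takes 1/24.
Magnus is living and takes 1/8.
Eirik is living and takes 1/8.

Eirik 1/8; Jorunn 1/4; Kolbein 1/24; Liv 1/24; Magnus 1/8; Sindre 1/8; Trygve 1/24; Ylva 1/4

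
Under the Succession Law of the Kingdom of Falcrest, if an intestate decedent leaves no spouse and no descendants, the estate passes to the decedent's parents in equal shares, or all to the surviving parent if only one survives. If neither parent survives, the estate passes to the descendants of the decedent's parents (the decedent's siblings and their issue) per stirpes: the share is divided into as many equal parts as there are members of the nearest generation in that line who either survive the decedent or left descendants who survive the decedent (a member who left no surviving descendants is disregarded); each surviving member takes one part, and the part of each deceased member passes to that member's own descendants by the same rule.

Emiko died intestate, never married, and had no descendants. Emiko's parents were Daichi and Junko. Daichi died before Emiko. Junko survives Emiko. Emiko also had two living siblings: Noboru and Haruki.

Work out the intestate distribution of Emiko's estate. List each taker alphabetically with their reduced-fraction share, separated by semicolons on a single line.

Junko 1

Only one parent, Junko, survives, so Junko takes the entire estate. The siblings take nothing because a surviving parent has priority.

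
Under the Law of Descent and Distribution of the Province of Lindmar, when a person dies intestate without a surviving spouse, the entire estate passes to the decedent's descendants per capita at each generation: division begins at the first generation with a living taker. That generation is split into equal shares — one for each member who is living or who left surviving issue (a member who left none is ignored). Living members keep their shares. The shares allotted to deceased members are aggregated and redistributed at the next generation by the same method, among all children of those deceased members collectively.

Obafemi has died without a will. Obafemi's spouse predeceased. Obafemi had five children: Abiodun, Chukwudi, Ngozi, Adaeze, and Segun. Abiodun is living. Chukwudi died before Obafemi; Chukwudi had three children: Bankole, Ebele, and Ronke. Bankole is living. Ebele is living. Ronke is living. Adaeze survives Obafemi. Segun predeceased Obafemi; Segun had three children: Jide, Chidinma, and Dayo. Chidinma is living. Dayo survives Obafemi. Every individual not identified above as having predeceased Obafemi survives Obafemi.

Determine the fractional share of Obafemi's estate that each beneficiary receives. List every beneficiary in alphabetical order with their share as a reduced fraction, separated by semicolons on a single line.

Abiodun 1/5; Adaeze 1/5; Bankole 1/15; Chidinma 1/15; Dayo 1/15; Ebele 1/15; Jide 1/15; Ngozi 1/5; Ronke 1/15

There is no surviving spouse, so the entire estate passes to Obafemi's descendants per capita at each generation.
At generation 1 (Abiodun, Chukwudi, Ngozi, Adaeze, Segun) there are 5 shares of (1)/5 = 1/5 each.
Living: Abiodun, Ngozi, and Adaeze — each takes 1/5.
Deceased: Chukwudi and Segun. Their combined 2/5 is pooled and carried to generation 2.
At generation 2 (Bankole, Ebele, Ronke, Jide, Chidinma, Dayo) there are 6 shares of (2/5)/6 = 1/15 each.
Living: Bankole, Ebele, Ronke, Jide, Chidinma, and Dayo — each takes 1/15.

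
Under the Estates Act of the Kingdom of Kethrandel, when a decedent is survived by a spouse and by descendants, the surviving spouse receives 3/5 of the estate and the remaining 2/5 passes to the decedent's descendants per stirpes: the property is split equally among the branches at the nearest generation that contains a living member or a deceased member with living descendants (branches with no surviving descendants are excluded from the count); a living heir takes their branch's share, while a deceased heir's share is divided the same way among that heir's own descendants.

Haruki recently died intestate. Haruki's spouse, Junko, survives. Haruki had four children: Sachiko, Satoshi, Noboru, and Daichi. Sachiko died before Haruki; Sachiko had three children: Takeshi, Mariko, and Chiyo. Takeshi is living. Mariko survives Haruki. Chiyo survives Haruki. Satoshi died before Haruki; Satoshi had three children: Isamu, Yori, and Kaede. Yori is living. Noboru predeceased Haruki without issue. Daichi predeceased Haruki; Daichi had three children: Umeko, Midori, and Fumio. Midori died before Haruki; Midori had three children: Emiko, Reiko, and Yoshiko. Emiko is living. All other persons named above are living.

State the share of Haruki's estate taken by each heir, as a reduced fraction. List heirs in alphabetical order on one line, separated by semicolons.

Junko, as surviving spouse, takes 3/5.
The remaining 2/5 passes to Haruki's descendants per stirpes.
Noboru left no surviving issue, so that branch lapses and is disregarded.
The 2/5 is divided into 3 equal shares of 2/15 among Sachiko, Satoshi, Daichi.
Sachiko predeceased; the 2/15 allotted to Sachiko's branch passes to Sachiko's issue by representation.
The 2/15 is divided into 3 equal shares of 2/45 among Takeshi, Mariko, Chiyo.
Takeshi is living and takes 2/45.
Mariko is living and takes 2/45.
Chiyo is living and takes 2/45.
Satoshi predeceased; the 2/15 allotted to Satoshi's branch passes to Satoshi's issue by representation.
The 2/15 is divided into 3 equal shares of 2/45 among Isamu, Yori, Kaede.
Isamu is living and takes 2/45.
Yori is living and takes 2/45.
Kaede is living and takes 2/45.
Daichi predeceased; the 2/15 allotted to Daichi's branch passes to Daichi's issue by representation.
The 2/15 is divided into 3 equal shares of 2/45 among Umeko, Midori, Fumio.
Umeko is living and takes 2/45.
Midori predeceased; the 2/45 allotted to Midori's branch passes to Midori's issue by representation.
The 2/45 is divided into 3 equal shares of 2/135 among Emiko, Reiko, Yoshiko.
Emiko is living and takes 2/135.
Reiko is living and takes 2/135.
Yoshiko is living and takes 2/135.
Fumio is living and takes 2/45.

Chiyo 2/45; Emiko 2/135; Fumio 2/45; Isamu 2/45; Junko 3/5; Kaede 2/45; Mariko 2/45; Reiko 2/135; Takeshi 2/45; Umeko 2/45; Yori 2/45; Yoshiko 2/135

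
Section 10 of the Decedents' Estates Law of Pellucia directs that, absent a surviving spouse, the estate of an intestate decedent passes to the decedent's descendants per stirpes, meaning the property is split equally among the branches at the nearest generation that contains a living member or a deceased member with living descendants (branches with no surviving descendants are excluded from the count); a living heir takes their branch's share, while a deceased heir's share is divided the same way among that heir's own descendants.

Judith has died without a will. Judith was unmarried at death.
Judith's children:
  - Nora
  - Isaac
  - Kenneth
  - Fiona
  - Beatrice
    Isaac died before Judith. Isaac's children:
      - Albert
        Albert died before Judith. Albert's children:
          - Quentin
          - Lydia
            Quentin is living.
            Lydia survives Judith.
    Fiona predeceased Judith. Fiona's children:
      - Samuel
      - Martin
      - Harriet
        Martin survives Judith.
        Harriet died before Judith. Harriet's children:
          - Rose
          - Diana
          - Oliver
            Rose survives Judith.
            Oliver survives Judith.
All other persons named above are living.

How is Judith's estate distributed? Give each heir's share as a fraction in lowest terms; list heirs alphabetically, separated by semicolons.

Beatrice 1/5; Diana 1/45; Kenneth 1/5; Lydia 1/10; Martin 1/15; Nora 1/5; Oliver 1/45; Quentin 1/10; Rose 1/45; Samuel 1/15

There is no surviving spouse, so the entire estate passes to Judith's descendants per stirpes.
The estate is divided into 5 equal shares of 1/5 among Nora, Isaac, Kenneth, Fiona, Beatrice.
Nora is living and takes 1/5.
Isaac predeceased; the 1/5 allotted to Isaac's branch passes to Isaac's issue by representation.
Albert's line is the sole branch at this level, so the full 1/5 passes to Albert's issue by representation.
The 1/5 is divided into 2 equal shares of 1/10 among Quentin, Lydia.
Quentin is living and takes 1/10.
Lydia is living and takes 1/10.
Kenneth is living and takes 1/5.
Fiona predeceased; the 1/5 allotted to Fiona's branch passes to Fiona's issue by representation.
The 1/5 is divided into 3 equal shares of 1/15 among Samuel, Martin, Harriet.
Samuel is living and takes 1/15.
Martin is living and takes 1/15.
Harriet predeceased; the 1/15 allotted to Harriet's branch passes to Harriet's issue by representation.
The 1/15 is divided into 3 equal shares of 1/45 among Rose, Diana, Oliver.
Rose is living and takes 1/45.
Diana is living and takes 1/45.
Oliver is living and takes 1/45.
Beatrice is living and takes 1/5.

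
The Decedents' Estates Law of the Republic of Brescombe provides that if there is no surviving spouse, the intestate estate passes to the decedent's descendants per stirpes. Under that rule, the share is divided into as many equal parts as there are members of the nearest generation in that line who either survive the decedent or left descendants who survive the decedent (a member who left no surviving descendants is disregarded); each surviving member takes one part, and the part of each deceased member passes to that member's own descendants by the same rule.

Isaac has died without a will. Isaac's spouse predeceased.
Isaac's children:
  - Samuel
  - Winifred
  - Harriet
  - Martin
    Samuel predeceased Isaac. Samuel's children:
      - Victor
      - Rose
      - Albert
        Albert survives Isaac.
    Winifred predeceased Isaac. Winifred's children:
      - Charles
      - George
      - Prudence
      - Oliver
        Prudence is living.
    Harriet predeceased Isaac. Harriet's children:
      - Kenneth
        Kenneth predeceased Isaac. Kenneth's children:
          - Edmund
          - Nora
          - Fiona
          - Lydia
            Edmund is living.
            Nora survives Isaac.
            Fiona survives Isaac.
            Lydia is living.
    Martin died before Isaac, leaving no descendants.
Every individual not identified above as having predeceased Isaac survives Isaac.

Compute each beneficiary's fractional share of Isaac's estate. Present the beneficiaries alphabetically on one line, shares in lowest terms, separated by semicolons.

Albert 1/9; Charles 1/12; Edmund 1/12; Fiona 1/12; George 1/12; Lydia 1/12; Nora 1/12; Oliver 1/12; Prudence 1/12; Rose 1/9; Victor 1/9

There is no surviving spouse, so the entire estate passes to Isaac's descendants per stirpes.
Martin left no surviving issue, so that branch lapses and is disregarded.
The estate is divided into 3 equal shares of 1/3 among Samuel, Winifred, Harriet.
Samuel predeceased; the 1/3 allotted to Samuel's branch passes to Samuel's issue by representation.
The 1/3 is divided into 3 equal shares of 1/9 among Victor, Rose, Albert.
Victor is living and takes 1/9.
Rose is living and takes 1/9.
Albert is living and takes 1/9.
Winifred predeceased; the 1/3 allotted to Winifred's branch passes to Winifred's issue by representation.
The 1/3 is divided into 4 equal shares of 1/12 among Charles, George, Prudence, Oliver.
Charles is living and takes 1/12.
George is living and takes 1/12.
Prudence is living and takes 1/12.
Oliver is living and takes 1/12.
Harriet predeceased; the 1/3 allotted to Harriet's branch passes to Harriet's issue by representation.
Kenneth's line is the sole branch at this level, so the full 1/3 passes to Kenneth's issue by representation.
The 1/3 is divided into 4 equal shares of 1/12 among Edmund, Nora, Fiona, Lydia.
Edmund is living and takes 1/12.
Nora is living and takes 1/12.
Fiona is living and takes 1/12.
Lydia is living and takes 1/12.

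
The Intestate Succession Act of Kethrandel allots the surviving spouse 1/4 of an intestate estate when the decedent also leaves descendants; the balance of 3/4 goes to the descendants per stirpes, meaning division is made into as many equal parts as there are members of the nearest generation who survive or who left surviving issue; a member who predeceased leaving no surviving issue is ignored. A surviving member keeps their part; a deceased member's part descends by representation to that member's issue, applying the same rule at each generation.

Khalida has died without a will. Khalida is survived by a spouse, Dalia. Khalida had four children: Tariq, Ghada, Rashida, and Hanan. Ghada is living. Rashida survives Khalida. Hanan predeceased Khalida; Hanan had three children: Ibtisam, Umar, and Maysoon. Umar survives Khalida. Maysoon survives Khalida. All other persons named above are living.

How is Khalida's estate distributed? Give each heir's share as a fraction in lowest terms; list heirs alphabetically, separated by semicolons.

Dalia 1/4; Ghada 3/16; Ibtisam 1/16; Maysoon 1/16; Rashida 3/16; Tariq 3/16; Umar 1/16

Dalia, as surviving spouse, takes 1/4.
The remaining 3/4 passes to Khalida's descendants per stirpes.
The 3/4 is divided into 4 equal shares of 3/16 among Tariq, Ghada, Rashida, Hanan.
Tariq is living and takes 3/16.
Ghada is living and takes 3/16.
Rashida is living and takes 3/16.
Hanan predeceased; the 3/16 allotted to Hanan's branch passes to Hanan's issue by representation.
The 3/16 is divided into 3 equal shares of 1/16 among Ibtisam, Umar, Maysoon.
Ibtisam is living and takes 1/16.
Umar is living and takes 1/16.
Maysoon is living and takes 1/16.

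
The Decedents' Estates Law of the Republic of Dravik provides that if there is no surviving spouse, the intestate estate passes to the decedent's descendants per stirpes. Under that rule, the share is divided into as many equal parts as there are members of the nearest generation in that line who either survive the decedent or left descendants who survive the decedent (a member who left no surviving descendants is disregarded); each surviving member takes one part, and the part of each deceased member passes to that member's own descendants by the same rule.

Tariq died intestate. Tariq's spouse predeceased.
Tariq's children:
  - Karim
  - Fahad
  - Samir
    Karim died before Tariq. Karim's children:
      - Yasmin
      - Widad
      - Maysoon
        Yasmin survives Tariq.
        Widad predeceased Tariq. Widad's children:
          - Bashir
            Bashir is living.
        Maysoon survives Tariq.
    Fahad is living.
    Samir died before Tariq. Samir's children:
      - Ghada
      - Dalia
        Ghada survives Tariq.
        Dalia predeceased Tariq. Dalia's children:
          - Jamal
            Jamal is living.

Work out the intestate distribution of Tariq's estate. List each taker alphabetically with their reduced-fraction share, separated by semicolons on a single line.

Bashir 1/9; Fahad 1/3; Ghada 1/6; Jamal 1/6; Maysoon 1/9; Yasmin 1/9

There is no surviving spouse, so the entire estate passes to Tariq's descendants per stirpes.
The estate is divided into 3 equal shares of 1/3 among Karim, Fahad, Samir.
Karim predeceased; the 1/3 allotted to Karim's branch passes to Karim's issue by representation.
The 1/3 is divided into 3 equal shares of 1/9 among Yasmin, Widad, Maysoon.
Yasmin is living and takes 1/9.
Widad predeceased; the 1/9 allotted to Widad's branch passes to Widad's issue by representation.
Bashir is the sole taker at this level and receives the full 1/9.
Maysoon is living and takes 1/9.
Fahad is living and takes 1/3.
Samir predeceased; the 1/3 allotted to Samir's branch passes to Samir's issue by representation.
The 1/3 is divided into 2 equal shares of 1/6 among Ghada, Dalia.
Ghada is living and takes 1/6.
Dalia predeceased; the 1/6 allotted to Dalia's branch passes to Dalia's issue by representation.
Jamal is the sole taker at this level and receives the full 1/6.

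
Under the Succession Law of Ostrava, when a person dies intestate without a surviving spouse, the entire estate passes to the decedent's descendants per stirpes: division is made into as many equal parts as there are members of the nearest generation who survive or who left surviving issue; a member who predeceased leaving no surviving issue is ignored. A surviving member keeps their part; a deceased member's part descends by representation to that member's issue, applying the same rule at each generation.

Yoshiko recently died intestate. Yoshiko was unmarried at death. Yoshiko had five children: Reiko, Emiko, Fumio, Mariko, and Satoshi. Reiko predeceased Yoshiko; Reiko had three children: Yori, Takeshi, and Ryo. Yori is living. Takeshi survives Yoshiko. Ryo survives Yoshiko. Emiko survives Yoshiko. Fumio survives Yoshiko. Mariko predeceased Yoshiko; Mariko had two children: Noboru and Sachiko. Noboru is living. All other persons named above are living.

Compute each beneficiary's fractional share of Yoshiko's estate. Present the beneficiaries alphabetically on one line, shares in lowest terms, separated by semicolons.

Emiko 1/5; Fumio 1/5; Noboru 1/10; Ryo 1/15; Sachiko 1/10; Satoshi 1/5; Takeshi 1/15; Yori 1/15

There is no surviving spouse, so the entire estate passes to Yoshiko's descendants per stirpes.
The estate is divided into 5 equal shares of 1/5 among Reiko, Emiko, Fumio, Mariko, Satoshi.
Reiko predeceased; the 1/5 allotted to Reiko's branch passes to Reiko's issue by representation.
The 1/5 is divided into 3 equal shares of 1/15 among Yori, Takeshi, Ryo.
Yori is living and takes 1/15.
Takeshi is living and takes 1/15.
Ryo is living and takes 1/15.
Emiko is living and takes 1/5.
Fumio is living and takes 1/5.
Mariko predeceased; the 1/5 allotted to Mariko's branch passes to Mariko's issue by representation.
The 1/5 is divided into 2 equal shares of 1/10 among Noboru, Sachiko.
Noboru is living and takes 1/10.
Sachiko is living and takes 1/10.
Satoshi is living and takes 1/5.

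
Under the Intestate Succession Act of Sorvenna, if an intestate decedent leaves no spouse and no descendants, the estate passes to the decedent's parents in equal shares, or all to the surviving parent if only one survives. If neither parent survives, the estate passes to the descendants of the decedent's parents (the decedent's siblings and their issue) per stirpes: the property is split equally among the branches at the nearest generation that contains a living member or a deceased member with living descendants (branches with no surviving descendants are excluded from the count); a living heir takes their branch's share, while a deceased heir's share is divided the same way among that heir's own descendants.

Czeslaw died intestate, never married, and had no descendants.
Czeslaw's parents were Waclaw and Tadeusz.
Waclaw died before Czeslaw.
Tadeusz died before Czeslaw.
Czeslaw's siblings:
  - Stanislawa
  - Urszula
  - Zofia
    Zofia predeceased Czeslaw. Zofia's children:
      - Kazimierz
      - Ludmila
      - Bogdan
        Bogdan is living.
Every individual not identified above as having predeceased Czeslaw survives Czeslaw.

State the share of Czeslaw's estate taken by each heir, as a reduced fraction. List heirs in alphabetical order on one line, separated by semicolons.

Neither parent survives and there are no descendants, so the estate passes to Czeslaw's siblings and their issue per stirpes.
The estate is divided into 3 equal shares of 1/3 among Stanislawa, Urszula, Zofia.
Stanislawa is living and takes 1/3.
Urszula is living and takes 1/3.
Zofia predeceased; the 1/3 allotted to Zofia's branch passes to Zofia's issue by representation.
The 1/3 is divided into 3 equal shares of 1/9 among Kazimierz, Ludmila, Bogdan.
Kazimierz is living and takes 1/9.
Ludmila is living and takes 1/9.
Bogdan is living and takes 1/9.

Bogdan 1/9; Kazimierz 1/9; Ludmila 1/9; Stanislawa 1/3; Urszula 1/3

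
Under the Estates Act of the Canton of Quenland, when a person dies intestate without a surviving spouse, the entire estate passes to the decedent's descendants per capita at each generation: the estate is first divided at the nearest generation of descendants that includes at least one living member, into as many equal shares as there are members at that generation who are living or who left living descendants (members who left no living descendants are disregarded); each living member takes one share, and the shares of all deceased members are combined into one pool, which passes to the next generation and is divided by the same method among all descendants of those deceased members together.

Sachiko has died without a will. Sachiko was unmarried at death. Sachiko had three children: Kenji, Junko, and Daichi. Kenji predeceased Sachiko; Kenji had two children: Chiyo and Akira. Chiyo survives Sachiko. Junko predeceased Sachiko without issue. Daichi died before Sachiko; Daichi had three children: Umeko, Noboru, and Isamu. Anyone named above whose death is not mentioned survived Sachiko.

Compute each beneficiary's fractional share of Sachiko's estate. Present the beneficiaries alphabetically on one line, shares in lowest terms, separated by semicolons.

There is no surviving spouse, so the entire estate passes to Sachiko's descendants per capita at each generation.
No one at generation 1 (Kenji, Daichi) is living; moving to the next generation.
At generation 2 (Chiyo, Akira, Umeko, Noboru, Isamu) there are 5 shares of (1)/5 = 1/5 each.
Living: Chiyo, Akira, Umeko, Noboru, and Isamu — each takes 1/5.

Akira 1/5; Chiyo 1/5; Isamu 1/5; Noboru 1/5; Umeko 1/5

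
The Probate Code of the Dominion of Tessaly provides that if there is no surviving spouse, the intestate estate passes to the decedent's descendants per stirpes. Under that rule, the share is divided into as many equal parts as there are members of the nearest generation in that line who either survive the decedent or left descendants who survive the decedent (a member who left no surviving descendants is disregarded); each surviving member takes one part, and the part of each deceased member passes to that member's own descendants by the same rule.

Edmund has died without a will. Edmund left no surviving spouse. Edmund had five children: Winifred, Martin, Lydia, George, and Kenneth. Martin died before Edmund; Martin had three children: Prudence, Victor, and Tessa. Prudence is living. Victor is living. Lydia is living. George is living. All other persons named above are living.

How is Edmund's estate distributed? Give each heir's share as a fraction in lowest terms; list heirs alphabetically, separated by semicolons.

There is no surviving spouse, so the entire estate passes to Edmund's descendants per stirpes.
The estate is divided into 5 equal shares of 1/5 among Winifred, Martin, Lydia, George, Kenneth.
Winifred is living and takes 1/5.
Martin predeceased; the 1/5 allotted to Martin's branch passes to Martin's issue by representation.
The 1/5 is divided into 3 equal shares of 1/15 among Prudence, Victor, Tessa.
Prudence is living and takes 1/15.
Victor is living and takes 1/15.
Tessa is living and takes 1/15.
Lydia is living and takes 1/5.
George is living and takes 1/5.
Kenneth is living and takes 1/5.

George 1/5; Kenneth 1/5; Lydia 1/5; Prudence 1/15; Tessa 1/15; Victor 1/15; Winifred 1/5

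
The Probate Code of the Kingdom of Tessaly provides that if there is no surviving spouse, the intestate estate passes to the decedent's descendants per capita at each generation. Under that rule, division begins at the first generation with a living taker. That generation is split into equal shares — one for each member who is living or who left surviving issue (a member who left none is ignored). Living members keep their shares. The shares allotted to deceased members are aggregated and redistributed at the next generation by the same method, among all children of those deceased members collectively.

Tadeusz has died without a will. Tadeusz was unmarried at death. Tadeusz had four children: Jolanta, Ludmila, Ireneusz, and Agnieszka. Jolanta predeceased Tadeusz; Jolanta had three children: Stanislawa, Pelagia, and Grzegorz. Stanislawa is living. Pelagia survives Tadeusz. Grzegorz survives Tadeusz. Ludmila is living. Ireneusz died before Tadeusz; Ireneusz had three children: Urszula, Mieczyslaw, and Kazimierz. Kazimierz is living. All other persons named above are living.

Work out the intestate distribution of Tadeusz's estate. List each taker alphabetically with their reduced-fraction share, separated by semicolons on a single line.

Agnieszka 1/4; Grzegorz 1/12; Kazimierz 1/12; Ludmila 1/4; Mieczyslaw 1/12; Pelagia 1/12; Stanislawa 1/12; Urszula 1/12

There is no surviving spouse, so the entire estate passes to Tadeusz's descendants per capita at each generation.
At generation 1 (Jolanta, Ludmila, Ireneusz, Agnieszka) there are 4 shares of (1)/4 = 1/4 each.
Living: Ludmila and Agnieszka — each takes 1/4.
Deceased: Jolanta and Ireneusz. Their combined 1/2 is pooled and carried to generation 2.
At generation 2 (Stanislawa, Pelagia, Grzegorz, Urszula, Mieczyslaw, Kazimierz) there are 6 shares of (1/2)/6 = 1/12 each.
Living: Stanislawa, Pelagia, Grzegorz, Urszula, Mieczyslaw, and Kazimierz — each takes 1/12.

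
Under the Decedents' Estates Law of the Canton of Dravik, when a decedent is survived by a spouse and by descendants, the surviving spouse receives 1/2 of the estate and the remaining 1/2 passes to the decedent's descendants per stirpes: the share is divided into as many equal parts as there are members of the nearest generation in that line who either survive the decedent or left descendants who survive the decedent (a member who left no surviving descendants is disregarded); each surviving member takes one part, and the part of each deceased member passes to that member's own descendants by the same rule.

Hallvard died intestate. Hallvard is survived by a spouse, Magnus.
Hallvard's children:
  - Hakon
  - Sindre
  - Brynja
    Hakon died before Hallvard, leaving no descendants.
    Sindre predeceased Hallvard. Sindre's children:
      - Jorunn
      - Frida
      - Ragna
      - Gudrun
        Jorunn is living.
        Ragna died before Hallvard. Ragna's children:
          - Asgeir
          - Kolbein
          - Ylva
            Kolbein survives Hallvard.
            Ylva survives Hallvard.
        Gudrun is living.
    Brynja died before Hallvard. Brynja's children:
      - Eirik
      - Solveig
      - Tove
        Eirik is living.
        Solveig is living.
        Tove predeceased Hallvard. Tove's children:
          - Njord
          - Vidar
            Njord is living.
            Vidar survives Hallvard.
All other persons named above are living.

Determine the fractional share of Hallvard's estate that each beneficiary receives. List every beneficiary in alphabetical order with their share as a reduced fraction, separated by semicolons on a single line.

Asgeir 1/48; Eirik 1/12; Frida 1/16; Gudrun 1/16; Jorunn 1/16; Kolbein 1/48; Magnus 1/2; Njord 1/24; Solveig 1/12; Vidar 1/24; Ylva 1/48

Magnus, as surviving spouse, takes 1/2.
The remaining 1/2 passes to Hallvard's descendants per stirpes.
Hakon left no surviving issue, so that branch lapses and is disregarded.
The 1/2 is divided into 2 equal shares of 1/4 among Sindre, Brynja.
Sindre predeceased; the 1/4 allotted to Sindre's branch passes to Sindre's issue by representation.
The 1/4 is divided into 4 equal shares of 1/16 among Jorunn, Frida, Ragna, Gudrun.
Jorunn is living and takes 1/16.
Frida is living and takes 1/16.
Ragna predeceased; the 1/16 allotted to Ragna's branch passes to Ragna's issue by representation.
The 1/16 is divided into 3 equal shares of 1/48 among Asgeir, Kolbein, Ylva.
Asgeir is living and takes 1/48.
Kolbein is living and takes 1/48.
Ylva is living and takes 1/48.
Gudrun is living and takes 1/16.
Brynja predeceased; the 1/4 allotted to Brynja's branch passes to Brynja's issue by representation.
The 1/4 is divided into 3 equal shares of 1/12 among Eirik, Solveig, Tove.
Eirik is living and takes 1/12.
Solveig is living and takes 1/12.
Tove predeceased; the 1/12 allotted to Tove's branch passes to Tove's issue by representation.
The 1/12 is divided into 2 equal shares of 1/24 among Njord, Vidar.
Njord is living and takes 1/24.
Vidar is living and takes 1/24.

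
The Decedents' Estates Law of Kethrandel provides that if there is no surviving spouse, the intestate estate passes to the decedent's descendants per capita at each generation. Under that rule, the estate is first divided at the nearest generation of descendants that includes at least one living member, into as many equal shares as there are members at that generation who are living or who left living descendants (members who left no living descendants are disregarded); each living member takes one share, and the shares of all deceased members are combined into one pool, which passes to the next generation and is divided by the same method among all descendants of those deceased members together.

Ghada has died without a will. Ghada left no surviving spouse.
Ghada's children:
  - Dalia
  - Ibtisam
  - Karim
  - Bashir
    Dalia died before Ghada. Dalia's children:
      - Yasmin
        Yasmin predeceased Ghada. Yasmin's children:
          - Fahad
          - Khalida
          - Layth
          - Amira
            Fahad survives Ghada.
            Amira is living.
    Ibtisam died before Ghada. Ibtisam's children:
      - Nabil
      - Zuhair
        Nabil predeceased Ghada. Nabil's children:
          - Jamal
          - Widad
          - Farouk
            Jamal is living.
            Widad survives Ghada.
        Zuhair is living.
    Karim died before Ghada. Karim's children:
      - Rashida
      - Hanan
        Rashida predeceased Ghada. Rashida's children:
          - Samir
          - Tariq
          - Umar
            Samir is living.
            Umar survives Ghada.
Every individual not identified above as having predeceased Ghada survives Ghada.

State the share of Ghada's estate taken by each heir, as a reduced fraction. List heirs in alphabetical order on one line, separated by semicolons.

Amira 9/200; Bashir 1/4; Fahad 9/200; Farouk 9/200; Hanan 3/20; Jamal 9/200; Khalida 9/200; Layth 9/200; Samir 9/200; Tariq 9/200; Umar 9/200; Widad 9/200; Zuhair 3/20

There is no surviving spouse, so the entire estate passes to Ghada's descendants per capita at each generation.
At generation 1 (Dalia, Ibtisam, Karim, Bashir) there are 4 shares of (1)/4 = 1/4 each.
Living: Bashir — each takes 1/4.
Deceased: Dalia, Ibtisam, and Karim. Their combined 3/4 is pooled and carried to generation 2.
At generation 2 (Yasmin, Nabil, Zuhair, Rashida, Hanan) there are 5 shares of (3/4)/5 = 3/20 each.
Living: Zuhair and Hanan — each takes 3/20.
Deceased: Yasmin, Nabil, and Rashida. Their combined 9/20 is pooled and carried to generation 3.
At generation 3 (Fahad, Khalida, Layth, Amira, Jamal, Widad, Farouk, Samir, Tariq, Umar) there are 10 shares of (9/20)/10 = 9/200 each.
Living: Fahad, Khalida, Layth, Amira, Jamal, Widad, Farouk, Samir, Tariq, and Umar — each takes 9/200.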